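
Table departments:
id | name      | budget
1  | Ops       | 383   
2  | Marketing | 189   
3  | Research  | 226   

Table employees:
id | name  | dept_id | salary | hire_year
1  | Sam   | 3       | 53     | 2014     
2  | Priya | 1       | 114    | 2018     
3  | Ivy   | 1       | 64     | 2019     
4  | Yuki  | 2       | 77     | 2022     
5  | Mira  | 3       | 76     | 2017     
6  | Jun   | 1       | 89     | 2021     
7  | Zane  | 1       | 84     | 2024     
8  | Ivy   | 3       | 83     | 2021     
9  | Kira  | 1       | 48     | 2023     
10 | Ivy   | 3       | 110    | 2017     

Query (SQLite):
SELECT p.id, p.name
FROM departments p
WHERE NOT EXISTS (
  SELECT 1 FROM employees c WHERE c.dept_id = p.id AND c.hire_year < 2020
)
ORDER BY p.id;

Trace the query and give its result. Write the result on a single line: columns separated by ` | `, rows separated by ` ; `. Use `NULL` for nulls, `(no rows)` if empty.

2 | Marketing

For each departments row, check whether any employees with matching dept_id has hire_year < 2020.
Keep rows where that is false.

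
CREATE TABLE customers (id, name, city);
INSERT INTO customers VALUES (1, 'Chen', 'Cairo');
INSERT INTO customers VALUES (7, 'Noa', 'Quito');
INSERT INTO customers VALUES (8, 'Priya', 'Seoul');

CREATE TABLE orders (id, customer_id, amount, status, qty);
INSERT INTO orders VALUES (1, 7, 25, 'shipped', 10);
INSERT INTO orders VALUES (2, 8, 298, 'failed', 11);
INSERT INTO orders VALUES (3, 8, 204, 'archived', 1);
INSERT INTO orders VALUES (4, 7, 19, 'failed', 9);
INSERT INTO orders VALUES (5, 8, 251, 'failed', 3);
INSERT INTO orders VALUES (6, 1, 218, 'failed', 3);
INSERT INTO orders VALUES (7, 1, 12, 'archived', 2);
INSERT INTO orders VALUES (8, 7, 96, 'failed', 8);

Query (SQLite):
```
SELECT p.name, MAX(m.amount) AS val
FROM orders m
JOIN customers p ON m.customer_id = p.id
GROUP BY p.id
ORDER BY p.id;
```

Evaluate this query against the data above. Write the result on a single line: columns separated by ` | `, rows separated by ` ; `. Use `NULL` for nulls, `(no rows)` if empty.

Chen | 218 ; Noa | 96 ; Priya | 298

Join each orders row to its customers via customer_id.
Group joined rows by customers.id; compute MAX(m.amount) per group.
  1: ids {6, 7} → MAX(m.amount)=218
  7: ids {1, 4, 8} → MAX(m.amount)=96
  8: ids {2, 3, 5} → MAX(m.amount)=298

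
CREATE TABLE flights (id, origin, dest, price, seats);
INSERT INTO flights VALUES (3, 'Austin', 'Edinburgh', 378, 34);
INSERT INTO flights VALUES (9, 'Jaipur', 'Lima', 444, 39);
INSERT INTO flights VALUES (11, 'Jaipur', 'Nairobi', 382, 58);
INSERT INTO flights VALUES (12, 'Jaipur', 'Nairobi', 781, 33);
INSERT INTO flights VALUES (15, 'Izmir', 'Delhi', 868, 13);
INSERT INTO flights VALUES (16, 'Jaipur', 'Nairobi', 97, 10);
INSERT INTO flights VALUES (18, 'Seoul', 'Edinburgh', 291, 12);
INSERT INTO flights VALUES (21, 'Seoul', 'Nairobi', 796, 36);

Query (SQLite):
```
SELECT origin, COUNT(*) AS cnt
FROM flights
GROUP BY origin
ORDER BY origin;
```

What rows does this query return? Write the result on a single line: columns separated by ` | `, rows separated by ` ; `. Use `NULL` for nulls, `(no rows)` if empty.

Partition flights by origin; compute COUNT(*) within each group.
  Austin: ids {3} → COUNT(*)=1
  Izmir: ids {15} → COUNT(*)=1
  Jaipur: ids {9, 11, 12, 16} → COUNT(*)=4
  Seoul: ids {18, 21} → COUNT(*)=2

Austin | 1 ; Izmir | 1 ; Jaipur | 4 ; Seoul | 2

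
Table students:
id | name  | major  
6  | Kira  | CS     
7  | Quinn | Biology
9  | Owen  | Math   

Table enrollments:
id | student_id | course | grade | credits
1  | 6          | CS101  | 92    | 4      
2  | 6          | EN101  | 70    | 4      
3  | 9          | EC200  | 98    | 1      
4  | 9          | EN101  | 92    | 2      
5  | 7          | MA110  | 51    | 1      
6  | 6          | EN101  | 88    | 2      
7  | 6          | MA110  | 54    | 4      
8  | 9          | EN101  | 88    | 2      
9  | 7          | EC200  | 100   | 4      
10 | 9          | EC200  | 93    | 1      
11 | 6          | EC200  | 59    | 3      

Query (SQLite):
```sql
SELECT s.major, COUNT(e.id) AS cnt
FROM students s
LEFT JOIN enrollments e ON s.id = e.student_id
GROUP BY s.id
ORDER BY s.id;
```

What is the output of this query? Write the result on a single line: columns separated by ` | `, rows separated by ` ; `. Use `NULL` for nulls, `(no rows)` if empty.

CS | 5 ; Biology | 2 ; Math | 4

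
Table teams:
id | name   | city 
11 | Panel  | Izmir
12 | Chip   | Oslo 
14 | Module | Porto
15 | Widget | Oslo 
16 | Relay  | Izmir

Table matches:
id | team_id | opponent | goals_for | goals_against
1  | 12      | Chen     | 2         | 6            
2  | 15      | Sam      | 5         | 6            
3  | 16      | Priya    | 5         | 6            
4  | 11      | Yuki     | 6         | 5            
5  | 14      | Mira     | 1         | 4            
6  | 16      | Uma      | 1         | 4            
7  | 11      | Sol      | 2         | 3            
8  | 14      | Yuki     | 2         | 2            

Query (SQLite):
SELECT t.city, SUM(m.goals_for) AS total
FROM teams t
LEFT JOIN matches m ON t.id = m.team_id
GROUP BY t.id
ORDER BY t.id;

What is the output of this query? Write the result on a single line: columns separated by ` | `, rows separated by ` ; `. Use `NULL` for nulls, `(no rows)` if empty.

Izmir | 8 ; Oslo | 2 ; Porto | 3 ; Oslo | 5 ; Izmir | 6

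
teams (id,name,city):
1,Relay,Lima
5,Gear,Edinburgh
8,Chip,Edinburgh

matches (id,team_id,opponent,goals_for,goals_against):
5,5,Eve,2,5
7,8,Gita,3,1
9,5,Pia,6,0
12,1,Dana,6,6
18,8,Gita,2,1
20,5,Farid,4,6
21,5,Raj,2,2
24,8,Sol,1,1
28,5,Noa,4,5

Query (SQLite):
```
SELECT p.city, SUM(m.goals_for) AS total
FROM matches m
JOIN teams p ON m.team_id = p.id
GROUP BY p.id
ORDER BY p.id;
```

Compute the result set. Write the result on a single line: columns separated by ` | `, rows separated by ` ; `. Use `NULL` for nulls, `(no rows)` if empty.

Lima | 6 ; Edinburgh | 18 ; Edinburgh | 6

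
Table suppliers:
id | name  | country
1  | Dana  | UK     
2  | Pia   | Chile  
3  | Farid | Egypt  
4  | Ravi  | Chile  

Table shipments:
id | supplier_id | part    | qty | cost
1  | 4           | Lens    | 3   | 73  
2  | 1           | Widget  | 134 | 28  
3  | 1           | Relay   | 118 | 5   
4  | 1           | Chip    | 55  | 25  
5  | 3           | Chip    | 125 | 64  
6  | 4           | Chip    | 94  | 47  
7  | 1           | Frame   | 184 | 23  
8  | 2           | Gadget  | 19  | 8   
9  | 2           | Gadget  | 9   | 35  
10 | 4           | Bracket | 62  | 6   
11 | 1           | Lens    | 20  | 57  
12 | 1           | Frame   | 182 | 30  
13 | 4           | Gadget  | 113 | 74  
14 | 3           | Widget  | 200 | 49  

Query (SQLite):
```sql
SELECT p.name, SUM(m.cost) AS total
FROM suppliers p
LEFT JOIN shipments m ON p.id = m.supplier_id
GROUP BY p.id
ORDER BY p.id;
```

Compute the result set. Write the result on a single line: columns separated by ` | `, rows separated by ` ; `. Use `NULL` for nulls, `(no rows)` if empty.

Dana | 168 ; Pia | 43 ; Farid | 113 ; Ravi | 200

LEFT JOIN keeps every suppliers row; unmatched ones get NULL for shipments columns.
Group by suppliers.id and compute SUM(m.cost). SUM over an all-NULL group is NULL.
  1: ids {2, 3, 4, 7, 11, 12} → SUM(m.cost)=168
  2: ids {8, 9} → SUM(m.cost)=43
  3: ids {5, 14} → SUM(m.cost)=113
  4: ids {1, 6, 10, 13} → SUM(m.cost)=200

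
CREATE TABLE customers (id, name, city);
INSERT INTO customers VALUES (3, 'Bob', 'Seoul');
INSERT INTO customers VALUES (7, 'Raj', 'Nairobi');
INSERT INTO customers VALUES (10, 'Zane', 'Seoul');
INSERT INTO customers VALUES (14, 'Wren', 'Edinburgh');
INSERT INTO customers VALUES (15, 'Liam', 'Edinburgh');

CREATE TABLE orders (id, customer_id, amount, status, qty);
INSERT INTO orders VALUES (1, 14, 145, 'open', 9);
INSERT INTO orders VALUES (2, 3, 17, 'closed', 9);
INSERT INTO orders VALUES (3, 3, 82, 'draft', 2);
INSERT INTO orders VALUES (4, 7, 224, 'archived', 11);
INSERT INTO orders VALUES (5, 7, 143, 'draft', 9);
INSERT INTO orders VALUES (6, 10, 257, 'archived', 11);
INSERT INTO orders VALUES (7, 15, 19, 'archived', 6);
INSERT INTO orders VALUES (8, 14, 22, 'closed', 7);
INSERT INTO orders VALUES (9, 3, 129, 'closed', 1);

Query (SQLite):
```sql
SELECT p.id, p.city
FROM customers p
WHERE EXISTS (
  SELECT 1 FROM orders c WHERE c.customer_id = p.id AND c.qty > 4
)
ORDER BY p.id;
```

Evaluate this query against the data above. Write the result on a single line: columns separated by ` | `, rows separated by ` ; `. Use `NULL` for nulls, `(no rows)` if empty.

3 | Seoul ; 7 | Nairobi ; 10 | Seoul ; 14 | Edinburgh ; 15 | Edinburgh

For each customers row, check whether any orders with matching customer_id has qty > 4.
Keep rows where that is true.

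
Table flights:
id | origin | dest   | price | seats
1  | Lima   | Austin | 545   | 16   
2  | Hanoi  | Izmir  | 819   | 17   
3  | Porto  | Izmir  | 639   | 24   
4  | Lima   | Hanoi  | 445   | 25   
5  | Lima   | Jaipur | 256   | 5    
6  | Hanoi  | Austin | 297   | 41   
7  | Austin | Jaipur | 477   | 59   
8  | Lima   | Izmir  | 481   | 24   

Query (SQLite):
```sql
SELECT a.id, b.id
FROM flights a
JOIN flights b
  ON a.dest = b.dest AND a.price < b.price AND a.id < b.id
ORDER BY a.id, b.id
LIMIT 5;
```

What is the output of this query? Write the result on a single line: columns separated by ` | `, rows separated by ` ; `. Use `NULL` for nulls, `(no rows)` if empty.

5 | 7

Pairs (a,b) with same dest, a.price < b.price, a.id < b.id.
dest groups: Austin:{1,6} Hanoi:{4} Izmir:{2,3,8} Jaipur:{5,7}
Ordered by (a.id, b.id); first 5.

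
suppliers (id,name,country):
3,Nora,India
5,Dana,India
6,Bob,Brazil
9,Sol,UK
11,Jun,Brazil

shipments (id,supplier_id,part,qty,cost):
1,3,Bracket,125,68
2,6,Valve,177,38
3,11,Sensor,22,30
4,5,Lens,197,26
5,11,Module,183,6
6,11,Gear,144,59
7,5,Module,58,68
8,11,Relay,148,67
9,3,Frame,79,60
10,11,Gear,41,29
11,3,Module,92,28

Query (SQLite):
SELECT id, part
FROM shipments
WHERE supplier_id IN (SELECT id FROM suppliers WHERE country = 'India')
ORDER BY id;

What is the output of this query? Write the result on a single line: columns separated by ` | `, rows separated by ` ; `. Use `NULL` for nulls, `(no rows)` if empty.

Inner query: suppliers.id where country = 'India'.
Outer: keep shipments rows whose supplier_id is in that set.
Inner query → {3, 5}

1 | Bracket ; 4 | Lens ; 7 | Module ; 9 | Frame ; 11 | Module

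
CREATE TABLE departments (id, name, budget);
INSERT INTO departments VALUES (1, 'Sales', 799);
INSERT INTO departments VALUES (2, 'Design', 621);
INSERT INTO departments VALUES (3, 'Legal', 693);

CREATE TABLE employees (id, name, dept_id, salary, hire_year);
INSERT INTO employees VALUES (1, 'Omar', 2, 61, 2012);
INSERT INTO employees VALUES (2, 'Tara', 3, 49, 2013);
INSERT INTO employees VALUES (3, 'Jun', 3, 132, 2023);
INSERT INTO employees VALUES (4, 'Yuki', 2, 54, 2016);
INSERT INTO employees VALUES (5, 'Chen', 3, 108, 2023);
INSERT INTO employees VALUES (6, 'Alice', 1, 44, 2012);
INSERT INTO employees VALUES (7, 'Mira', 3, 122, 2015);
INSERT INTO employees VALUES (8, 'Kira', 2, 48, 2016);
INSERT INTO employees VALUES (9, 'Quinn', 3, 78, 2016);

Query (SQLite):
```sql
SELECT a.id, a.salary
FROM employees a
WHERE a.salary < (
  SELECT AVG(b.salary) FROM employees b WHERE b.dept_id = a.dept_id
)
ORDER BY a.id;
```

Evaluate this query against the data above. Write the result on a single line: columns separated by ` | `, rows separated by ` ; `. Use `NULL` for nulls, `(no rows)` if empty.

2 | 49 ; 4 | 54 ; 8 | 48 ; 9 | 78

For each employees row a, compute AVG(salary) over rows sharing a.dept_id.
Keep row a if a.salary < that per-group AVG.
  dept_id=1: AVG(salary) = 44.0
  dept_id=2: AVG(salary) = 54.333333
  dept_id=3: AVG(salary) = 97.8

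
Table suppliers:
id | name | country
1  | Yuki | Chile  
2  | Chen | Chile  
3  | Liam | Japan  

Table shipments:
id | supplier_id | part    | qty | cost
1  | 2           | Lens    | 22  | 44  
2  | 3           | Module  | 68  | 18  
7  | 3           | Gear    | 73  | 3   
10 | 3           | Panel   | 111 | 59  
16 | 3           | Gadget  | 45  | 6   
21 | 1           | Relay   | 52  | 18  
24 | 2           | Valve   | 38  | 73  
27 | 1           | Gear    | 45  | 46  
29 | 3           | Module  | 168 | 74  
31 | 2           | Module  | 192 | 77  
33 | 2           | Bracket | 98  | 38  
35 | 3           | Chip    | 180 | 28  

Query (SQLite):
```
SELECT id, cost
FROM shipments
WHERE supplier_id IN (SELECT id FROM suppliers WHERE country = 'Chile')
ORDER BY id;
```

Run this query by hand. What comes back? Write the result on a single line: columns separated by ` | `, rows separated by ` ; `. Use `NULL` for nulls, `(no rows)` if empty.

1 | 44 ; 21 | 18 ; 24 | 73 ; 27 | 46 ; 31 | 77 ; 33 | 38

Inner query: suppliers.id where country = 'Chile'.
Outer: keep shipments rows whose supplier_id is in that set.
Inner query → {1, 2}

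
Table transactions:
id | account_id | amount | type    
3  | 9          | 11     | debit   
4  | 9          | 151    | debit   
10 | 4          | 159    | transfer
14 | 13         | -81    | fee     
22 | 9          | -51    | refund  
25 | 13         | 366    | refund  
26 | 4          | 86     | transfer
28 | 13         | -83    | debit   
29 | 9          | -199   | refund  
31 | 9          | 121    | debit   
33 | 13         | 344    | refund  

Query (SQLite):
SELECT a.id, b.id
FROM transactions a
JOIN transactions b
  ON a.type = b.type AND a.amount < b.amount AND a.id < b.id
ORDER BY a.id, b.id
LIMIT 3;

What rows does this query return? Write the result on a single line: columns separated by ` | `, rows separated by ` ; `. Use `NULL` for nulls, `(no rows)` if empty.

3 | 4 ; 3 | 31 ; 22 | 25

Pairs (a,b) with same type, a.amount < b.amount, a.id < b.id.
type groups: debit:{3,4,28,31} fee:{14} refund:{22,25,29,33} transfer:{10,26}
Ordered by (a.id, b.id); first 3.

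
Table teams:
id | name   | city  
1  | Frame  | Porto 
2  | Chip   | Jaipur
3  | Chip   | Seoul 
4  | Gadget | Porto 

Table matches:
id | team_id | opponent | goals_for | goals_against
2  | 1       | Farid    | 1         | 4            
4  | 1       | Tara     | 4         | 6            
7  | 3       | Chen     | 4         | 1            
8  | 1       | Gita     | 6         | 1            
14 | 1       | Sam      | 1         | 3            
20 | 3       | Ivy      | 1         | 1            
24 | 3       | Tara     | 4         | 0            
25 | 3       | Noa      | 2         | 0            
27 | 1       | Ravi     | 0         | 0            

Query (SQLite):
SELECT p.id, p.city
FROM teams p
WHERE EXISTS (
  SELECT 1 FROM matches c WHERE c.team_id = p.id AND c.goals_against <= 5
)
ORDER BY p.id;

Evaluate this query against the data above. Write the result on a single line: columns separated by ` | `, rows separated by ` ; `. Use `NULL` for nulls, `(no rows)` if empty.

For each teams row, check whether any matches with matching team_id has goals_against <= 5.
Keep rows where that is true.

1 | Porto ; 3 | Seoul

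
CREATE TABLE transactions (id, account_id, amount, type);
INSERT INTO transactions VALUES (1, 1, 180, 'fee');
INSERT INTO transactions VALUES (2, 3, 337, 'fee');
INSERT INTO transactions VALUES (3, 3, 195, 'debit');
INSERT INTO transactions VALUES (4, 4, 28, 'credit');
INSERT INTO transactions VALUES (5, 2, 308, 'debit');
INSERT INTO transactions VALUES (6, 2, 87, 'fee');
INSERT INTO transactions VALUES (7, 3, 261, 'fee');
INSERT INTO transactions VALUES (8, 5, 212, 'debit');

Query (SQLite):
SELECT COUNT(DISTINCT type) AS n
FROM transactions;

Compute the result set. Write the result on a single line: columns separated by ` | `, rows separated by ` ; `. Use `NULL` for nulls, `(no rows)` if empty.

Count distinct non-NULL type values.

3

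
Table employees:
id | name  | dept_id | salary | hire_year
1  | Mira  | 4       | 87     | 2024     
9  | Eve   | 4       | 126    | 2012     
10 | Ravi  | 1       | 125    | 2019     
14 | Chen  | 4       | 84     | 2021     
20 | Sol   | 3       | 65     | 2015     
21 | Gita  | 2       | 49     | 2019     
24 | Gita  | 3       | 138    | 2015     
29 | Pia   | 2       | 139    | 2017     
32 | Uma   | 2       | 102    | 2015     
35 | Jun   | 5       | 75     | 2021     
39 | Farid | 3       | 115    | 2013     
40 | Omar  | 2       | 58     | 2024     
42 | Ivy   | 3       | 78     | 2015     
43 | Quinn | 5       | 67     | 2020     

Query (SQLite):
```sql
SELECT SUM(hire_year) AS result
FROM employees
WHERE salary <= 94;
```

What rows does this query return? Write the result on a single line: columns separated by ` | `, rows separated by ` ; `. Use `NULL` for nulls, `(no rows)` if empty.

16159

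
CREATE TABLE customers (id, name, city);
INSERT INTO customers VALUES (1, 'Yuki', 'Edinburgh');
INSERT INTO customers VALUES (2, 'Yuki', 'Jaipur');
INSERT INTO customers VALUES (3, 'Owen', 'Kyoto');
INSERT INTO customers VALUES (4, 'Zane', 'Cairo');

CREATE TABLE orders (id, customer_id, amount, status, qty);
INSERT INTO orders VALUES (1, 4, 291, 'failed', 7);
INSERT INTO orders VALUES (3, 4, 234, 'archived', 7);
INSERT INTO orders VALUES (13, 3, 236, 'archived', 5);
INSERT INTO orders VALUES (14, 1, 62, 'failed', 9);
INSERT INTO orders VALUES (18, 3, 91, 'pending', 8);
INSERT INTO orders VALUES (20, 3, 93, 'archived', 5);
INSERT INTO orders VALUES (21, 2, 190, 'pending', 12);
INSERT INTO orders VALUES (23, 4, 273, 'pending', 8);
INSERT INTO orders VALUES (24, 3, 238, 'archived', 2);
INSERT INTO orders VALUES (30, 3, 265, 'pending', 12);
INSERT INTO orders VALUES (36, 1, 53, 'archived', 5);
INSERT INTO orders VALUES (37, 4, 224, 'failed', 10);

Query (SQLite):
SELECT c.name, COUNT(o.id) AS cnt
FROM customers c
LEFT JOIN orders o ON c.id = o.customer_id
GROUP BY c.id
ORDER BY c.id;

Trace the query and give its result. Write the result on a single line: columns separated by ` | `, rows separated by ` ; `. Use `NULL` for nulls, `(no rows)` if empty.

Yuki | 2 ; Yuki | 1 ; Owen | 5 ; Zane | 4

LEFT JOIN keeps every customers row; unmatched ones get NULL for orders columns.
Group by customers.id and compute COUNT(o.id). COUNT(col) of an all-NULL group is 0.
  1: ids {14, 36} → COUNT(o.id)=2
  2: ids {21} → COUNT(o.id)=1
  3: ids {13, 18, 20, 24, 30} → COUNT(o.id)=5
  4: ids {1, 3, 23, 37} → COUNT(o.id)=4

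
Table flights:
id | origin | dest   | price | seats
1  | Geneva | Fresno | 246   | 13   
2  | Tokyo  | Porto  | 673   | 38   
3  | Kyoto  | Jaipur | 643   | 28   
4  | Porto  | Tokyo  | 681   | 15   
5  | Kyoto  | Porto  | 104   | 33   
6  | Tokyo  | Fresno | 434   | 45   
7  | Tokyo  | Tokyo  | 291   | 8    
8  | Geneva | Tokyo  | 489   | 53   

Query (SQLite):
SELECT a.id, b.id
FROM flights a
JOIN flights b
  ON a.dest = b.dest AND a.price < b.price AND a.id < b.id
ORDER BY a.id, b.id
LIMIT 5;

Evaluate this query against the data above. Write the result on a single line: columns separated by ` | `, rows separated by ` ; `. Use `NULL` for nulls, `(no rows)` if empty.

1 | 6 ; 7 | 8

Pairs (a,b) with same dest, a.price < b.price, a.id < b.id.
dest groups: Fresno:{1,6} Jaipur:{3} Porto:{2,5} Tokyo:{4,7,8}
Ordered by (a.id, b.id); first 5.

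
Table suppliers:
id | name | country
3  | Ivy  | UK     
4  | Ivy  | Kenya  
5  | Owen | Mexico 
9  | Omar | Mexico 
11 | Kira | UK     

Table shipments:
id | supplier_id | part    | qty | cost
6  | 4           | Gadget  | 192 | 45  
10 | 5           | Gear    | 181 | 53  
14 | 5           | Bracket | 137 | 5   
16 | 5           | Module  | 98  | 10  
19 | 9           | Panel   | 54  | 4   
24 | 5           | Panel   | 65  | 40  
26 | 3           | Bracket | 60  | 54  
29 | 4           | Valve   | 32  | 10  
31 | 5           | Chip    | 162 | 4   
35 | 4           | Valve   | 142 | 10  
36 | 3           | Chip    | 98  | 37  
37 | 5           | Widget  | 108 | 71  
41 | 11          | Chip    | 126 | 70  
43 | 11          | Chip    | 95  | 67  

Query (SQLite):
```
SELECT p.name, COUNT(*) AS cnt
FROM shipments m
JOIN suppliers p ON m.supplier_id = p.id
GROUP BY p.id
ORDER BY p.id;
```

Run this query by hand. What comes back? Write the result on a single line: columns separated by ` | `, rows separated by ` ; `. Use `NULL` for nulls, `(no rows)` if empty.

Ivy | 2 ; Ivy | 3 ; Owen | 6 ; Omar | 1 ; Kira | 2

Join each shipments row to its suppliers via supplier_id.
Group joined rows by suppliers.id; compute COUNT(*) per group.
  3: ids {26, 36} → COUNT(*)=2
  4: ids {6, 29, 35} → COUNT(*)=3
  5: ids {10, 14, 16, 24, 31, 37} → COUNT(*)=6
  9: ids {19} → COUNT(*)=1
  11: ids {41, 43} → COUNT(*)=2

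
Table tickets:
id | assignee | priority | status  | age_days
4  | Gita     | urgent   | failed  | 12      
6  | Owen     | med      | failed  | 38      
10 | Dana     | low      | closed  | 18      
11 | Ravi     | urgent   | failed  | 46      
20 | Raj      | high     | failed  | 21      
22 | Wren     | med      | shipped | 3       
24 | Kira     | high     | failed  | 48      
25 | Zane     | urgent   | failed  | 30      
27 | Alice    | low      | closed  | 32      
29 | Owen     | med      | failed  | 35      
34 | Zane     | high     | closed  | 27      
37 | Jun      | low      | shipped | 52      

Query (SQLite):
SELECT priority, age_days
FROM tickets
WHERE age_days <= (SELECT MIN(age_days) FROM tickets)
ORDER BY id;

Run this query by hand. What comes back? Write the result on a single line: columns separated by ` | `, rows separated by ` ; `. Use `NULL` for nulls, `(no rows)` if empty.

med | 3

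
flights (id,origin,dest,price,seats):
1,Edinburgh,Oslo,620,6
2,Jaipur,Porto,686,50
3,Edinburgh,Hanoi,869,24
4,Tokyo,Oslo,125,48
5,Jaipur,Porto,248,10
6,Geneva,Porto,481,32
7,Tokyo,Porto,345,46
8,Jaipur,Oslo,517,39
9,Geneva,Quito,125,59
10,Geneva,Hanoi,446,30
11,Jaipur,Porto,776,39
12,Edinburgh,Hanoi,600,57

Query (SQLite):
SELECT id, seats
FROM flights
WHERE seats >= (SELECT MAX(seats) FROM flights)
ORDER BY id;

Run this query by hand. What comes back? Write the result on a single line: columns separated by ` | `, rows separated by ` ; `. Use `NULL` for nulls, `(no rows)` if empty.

Scalar subquery: MAX(seats) over all flights rows = 59.
Keep rows where seats >= that value.

9 | 59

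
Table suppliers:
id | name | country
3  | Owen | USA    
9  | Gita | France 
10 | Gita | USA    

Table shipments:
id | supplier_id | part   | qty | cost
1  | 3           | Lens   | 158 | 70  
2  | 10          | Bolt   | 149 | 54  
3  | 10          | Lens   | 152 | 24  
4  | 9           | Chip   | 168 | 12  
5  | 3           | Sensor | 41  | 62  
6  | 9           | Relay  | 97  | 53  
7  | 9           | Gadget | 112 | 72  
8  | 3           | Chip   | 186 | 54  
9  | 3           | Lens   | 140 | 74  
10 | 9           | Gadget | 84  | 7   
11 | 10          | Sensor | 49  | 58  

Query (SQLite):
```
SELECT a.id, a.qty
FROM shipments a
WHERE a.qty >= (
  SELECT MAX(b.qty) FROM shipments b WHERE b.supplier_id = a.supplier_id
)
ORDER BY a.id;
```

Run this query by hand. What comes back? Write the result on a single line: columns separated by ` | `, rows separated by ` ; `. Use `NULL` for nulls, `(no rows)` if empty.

For each shipments row a, compute MAX(qty) over rows sharing a.supplier_id.
Keep row a if a.qty >= that per-group MAX.
  supplier_id=3: MAX(qty) = 186
  supplier_id=9: MAX(qty) = 168
  supplier_id=10: MAX(qty) = 152

3 | 152 ; 4 | 168 ; 8 | 186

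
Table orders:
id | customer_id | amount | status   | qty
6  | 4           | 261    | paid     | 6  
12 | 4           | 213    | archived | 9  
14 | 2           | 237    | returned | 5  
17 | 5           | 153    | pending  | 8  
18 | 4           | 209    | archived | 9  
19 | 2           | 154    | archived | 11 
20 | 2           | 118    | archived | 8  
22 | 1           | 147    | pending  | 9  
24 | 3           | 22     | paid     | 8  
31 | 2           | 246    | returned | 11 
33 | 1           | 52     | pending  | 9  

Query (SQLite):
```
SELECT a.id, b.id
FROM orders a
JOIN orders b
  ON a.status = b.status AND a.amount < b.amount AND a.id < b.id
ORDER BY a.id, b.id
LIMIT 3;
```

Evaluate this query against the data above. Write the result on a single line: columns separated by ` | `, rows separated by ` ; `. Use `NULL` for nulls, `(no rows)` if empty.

14 | 31

Pairs (a,b) with same status, a.amount < b.amount, a.id < b.id.
status groups: archived:{12,18,19,20} paid:{6,24} pending:{17,22,33} returned:{14,31}
Ordered by (a.id, b.id); first 3.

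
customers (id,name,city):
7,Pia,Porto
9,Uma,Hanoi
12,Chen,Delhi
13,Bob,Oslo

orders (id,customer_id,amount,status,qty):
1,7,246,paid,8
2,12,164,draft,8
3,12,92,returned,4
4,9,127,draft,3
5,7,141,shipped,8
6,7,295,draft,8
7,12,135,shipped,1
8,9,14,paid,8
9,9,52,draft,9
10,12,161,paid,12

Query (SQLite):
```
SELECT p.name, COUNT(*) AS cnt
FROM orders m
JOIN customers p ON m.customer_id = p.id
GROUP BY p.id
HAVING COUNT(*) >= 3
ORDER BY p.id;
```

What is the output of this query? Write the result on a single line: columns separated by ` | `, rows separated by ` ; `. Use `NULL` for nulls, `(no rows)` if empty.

Pia | 3 ; Uma | 3 ; Chen | 4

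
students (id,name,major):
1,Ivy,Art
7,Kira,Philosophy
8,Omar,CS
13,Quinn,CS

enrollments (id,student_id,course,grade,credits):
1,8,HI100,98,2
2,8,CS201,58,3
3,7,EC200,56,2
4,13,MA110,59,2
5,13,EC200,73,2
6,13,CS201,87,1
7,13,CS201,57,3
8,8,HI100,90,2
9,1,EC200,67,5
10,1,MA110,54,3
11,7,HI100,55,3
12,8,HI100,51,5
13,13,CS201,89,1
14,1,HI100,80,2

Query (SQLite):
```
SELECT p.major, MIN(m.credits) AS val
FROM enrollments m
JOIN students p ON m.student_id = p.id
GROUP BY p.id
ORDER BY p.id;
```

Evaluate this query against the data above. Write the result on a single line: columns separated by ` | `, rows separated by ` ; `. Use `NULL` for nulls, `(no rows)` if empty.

Join each enrollments row to its students via student_id.
Group joined rows by students.id; compute MIN(m.credits) per group.
  1: ids {9, 10, 14} → MIN(m.credits)=2
  7: ids {3, 11} → MIN(m.credits)=2
  8: ids {1, 2, 8, 12} → MIN(m.credits)=2
  13: ids {4, 5, 6, 7, 13} → MIN(m.credits)=1

Art | 2 ; Philosophy | 2 ; CS | 2 ; CS | 1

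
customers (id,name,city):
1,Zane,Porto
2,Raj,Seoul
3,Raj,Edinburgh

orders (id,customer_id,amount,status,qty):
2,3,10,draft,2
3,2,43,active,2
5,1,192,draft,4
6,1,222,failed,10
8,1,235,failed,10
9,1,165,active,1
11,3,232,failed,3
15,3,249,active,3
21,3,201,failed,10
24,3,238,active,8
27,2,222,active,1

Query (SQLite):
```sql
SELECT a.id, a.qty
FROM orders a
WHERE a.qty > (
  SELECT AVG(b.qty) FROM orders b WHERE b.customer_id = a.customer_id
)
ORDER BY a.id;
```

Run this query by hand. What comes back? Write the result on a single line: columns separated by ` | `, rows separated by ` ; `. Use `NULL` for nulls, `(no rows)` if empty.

For each orders row a, compute AVG(qty) over rows sharing a.customer_id.
Keep row a if a.qty > that per-group AVG.
  customer_id=1: AVG(qty) = 6.25
  customer_id=2: AVG(qty) = 1.5
  customer_id=3: AVG(qty) = 5.2

3 | 2 ; 6 | 10 ; 8 | 10 ; 21 | 10 ; 24 | 8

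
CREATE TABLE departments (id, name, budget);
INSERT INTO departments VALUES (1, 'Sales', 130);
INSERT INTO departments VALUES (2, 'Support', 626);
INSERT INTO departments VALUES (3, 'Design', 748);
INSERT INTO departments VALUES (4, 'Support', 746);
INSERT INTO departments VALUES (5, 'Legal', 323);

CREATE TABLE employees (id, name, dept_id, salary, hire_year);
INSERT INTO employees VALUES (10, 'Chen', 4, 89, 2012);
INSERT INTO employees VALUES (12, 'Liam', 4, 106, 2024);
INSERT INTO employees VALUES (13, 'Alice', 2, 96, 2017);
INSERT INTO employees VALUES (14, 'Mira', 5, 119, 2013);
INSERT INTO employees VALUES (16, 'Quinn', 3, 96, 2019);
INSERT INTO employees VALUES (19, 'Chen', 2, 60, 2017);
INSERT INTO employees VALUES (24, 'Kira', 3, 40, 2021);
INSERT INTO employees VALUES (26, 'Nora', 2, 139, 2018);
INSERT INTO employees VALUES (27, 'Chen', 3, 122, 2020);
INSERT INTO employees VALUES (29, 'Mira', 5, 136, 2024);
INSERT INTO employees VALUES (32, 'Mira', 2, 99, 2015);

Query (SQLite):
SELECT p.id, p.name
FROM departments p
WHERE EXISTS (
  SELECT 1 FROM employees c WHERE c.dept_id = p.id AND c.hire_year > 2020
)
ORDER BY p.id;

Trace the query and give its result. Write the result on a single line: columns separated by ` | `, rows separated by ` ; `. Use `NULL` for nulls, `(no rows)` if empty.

3 | Design ; 4 | Support ; 5 | Legal

For each departments row, check whether any employees with matching dept_id has hire_year > 2020.
Keep rows where that is true.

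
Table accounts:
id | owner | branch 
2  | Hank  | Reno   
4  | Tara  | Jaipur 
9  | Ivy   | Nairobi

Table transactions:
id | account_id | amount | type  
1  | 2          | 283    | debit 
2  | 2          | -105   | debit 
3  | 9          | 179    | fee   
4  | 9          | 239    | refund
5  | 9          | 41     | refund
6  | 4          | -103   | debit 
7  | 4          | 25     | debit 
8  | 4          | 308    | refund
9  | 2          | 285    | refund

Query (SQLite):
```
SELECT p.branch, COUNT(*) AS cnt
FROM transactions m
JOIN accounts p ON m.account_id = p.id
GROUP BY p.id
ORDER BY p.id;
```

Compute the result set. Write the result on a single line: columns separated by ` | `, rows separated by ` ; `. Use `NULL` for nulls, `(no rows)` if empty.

Reno | 3 ; Jaipur | 3 ; Nairobi | 3

Join each transactions row to its accounts via account_id.
Group joined rows by accounts.id; compute COUNT(*) per group.
  2: ids {1, 2, 9} → COUNT(*)=3
  4: ids {6, 7, 8} → COUNT(*)=3
  9: ids {3, 4, 5} → COUNT(*)=3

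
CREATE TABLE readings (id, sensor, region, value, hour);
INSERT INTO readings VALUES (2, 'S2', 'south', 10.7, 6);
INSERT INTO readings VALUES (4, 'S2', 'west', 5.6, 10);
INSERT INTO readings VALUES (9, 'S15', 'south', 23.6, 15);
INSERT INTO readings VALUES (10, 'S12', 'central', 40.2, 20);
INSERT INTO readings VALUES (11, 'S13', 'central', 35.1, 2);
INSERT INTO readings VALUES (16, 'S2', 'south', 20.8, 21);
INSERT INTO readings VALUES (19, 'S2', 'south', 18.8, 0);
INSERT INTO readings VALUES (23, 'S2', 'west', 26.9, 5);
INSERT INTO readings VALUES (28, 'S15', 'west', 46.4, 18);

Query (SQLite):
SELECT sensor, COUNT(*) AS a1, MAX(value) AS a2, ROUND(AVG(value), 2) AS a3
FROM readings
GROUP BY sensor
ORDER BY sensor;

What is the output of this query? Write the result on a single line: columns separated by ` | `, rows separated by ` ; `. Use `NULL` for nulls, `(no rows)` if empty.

S12 | 1 | 40.2 | 40.2 ; S13 | 1 | 35.1 | 35.1 ; S15 | 2 | 46.4 | 35 ; S2 | 5 | 26.9 | 16.56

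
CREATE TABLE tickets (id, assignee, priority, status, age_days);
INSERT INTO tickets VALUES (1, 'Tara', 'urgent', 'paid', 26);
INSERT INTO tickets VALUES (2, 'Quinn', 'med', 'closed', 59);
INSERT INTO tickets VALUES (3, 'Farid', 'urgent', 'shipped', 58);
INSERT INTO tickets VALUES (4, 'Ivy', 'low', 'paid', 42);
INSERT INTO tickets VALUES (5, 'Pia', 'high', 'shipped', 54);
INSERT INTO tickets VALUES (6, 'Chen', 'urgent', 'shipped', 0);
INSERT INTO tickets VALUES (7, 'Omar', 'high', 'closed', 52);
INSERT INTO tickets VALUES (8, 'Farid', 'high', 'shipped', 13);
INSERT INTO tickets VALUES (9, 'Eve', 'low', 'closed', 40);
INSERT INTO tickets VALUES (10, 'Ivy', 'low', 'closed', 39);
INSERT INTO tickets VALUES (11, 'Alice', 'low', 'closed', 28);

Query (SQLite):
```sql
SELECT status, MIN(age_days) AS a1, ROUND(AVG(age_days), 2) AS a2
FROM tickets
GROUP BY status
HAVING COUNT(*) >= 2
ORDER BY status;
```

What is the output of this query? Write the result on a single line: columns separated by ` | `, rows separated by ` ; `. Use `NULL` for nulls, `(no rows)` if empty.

closed | 28 | 43.6 ; paid | 26 | 34 ; shipped | 0 | 31.25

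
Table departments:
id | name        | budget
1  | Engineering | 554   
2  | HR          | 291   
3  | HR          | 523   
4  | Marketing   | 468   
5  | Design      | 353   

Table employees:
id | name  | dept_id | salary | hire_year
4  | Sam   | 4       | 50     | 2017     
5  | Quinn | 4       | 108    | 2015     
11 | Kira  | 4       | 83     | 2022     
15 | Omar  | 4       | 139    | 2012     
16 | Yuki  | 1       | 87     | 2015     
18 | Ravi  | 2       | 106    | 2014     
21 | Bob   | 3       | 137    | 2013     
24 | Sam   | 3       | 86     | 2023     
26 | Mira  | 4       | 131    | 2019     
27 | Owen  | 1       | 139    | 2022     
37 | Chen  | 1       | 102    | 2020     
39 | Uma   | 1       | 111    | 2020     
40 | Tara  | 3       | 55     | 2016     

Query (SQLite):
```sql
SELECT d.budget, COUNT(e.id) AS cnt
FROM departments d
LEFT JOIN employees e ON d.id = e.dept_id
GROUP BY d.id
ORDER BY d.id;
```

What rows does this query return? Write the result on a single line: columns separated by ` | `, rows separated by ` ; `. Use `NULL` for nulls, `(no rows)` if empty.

554 | 4 ; 291 | 1 ; 523 | 3 ; 468 | 5 ; 353 | 0

LEFT JOIN keeps every departments row; unmatched ones get NULL for employees columns.
Group by departments.id and compute COUNT(e.id). COUNT(col) of an all-NULL group is 0.
  1: ids {16, 27, 37, 39} → COUNT(e.id)=4
  2: ids {18} → COUNT(e.id)=1
  3: ids {21, 24, 40} → COUNT(e.id)=3
  4: ids {4, 5, 11, 15, 26} → COUNT(e.id)=5
  5: ids {—} → COUNT(e.id)=0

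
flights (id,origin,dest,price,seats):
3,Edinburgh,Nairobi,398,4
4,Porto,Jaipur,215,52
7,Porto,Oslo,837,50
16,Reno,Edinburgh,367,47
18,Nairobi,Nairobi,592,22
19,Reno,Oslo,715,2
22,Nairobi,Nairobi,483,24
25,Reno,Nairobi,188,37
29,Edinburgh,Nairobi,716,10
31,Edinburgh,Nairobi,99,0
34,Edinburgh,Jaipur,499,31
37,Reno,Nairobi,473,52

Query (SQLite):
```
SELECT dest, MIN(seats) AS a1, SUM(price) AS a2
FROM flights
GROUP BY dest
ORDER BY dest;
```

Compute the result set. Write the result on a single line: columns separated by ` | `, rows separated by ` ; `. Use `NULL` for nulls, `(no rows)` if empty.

Edinburgh | 47 | 367 ; Jaipur | 31 | 714 ; Nairobi | 0 | 2949 ; Oslo | 2 | 1552

Group flights by dest.
Per group compute: MIN(seats), SUM(price).
  Edinburgh: ids {16} → MIN(seats)=47, SUM(price)=367
  Jaipur: ids {4, 34} → MIN(seats)=31, SUM(price)=714
  Nairobi: ids {3, 18, 22, 25, 29, 31, 37} → MIN(seats)=0, SUM(price)=2949
  Oslo: ids {7, 19} → MIN(seats)=2, SUM(price)=1552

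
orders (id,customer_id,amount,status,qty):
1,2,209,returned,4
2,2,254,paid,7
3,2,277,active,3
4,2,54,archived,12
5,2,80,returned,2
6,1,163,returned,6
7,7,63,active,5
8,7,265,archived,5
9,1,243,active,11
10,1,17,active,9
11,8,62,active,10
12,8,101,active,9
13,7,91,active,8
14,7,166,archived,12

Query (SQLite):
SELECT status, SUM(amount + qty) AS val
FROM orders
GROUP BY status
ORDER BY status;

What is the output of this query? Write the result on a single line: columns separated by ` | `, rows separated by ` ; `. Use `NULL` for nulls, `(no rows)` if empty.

active | 909 ; archived | 514 ; paid | 261 ; returned | 464

For each row compute amount + qty.
Group by status; take SUM of the expression per group.
  active: ids {3, 7, 9, 10, 11, 12, 13} → SUM(amount + qty)=909
  archived: ids {4, 8, 14} → SUM(amount + qty)=514
  paid: ids {2} → SUM(amount + qty)=261
  returned: ids {1, 5, 6} → SUM(amount + qty)=464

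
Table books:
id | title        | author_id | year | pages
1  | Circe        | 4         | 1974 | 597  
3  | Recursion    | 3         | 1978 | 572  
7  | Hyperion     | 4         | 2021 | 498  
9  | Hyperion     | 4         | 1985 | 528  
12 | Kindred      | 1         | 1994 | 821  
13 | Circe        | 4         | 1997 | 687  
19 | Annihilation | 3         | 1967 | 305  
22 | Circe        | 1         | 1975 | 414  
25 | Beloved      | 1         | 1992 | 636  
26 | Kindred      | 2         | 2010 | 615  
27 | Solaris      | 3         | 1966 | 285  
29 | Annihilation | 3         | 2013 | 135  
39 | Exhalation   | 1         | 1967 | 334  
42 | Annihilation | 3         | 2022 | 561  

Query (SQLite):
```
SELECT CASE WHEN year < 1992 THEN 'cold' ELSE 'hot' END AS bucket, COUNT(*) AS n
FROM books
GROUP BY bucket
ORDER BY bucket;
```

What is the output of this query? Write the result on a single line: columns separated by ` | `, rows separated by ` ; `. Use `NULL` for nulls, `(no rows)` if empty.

Bucket rows by year < 1992 → 'cold' else 'hot'; count each bucket.

cold | 7 ; hot | 7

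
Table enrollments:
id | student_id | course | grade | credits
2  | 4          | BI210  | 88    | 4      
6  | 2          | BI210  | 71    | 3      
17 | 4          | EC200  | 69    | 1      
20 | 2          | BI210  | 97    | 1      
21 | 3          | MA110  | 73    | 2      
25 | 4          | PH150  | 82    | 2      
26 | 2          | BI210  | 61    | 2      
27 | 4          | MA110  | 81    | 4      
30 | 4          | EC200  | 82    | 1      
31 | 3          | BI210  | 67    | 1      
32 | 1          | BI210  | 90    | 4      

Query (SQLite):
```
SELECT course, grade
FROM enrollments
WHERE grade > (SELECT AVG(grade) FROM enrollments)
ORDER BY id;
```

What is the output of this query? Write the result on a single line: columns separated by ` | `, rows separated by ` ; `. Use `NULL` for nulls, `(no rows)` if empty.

BI210 | 88 ; BI210 | 97 ; PH150 | 82 ; MA110 | 81 ; EC200 | 82 ; BI210 | 90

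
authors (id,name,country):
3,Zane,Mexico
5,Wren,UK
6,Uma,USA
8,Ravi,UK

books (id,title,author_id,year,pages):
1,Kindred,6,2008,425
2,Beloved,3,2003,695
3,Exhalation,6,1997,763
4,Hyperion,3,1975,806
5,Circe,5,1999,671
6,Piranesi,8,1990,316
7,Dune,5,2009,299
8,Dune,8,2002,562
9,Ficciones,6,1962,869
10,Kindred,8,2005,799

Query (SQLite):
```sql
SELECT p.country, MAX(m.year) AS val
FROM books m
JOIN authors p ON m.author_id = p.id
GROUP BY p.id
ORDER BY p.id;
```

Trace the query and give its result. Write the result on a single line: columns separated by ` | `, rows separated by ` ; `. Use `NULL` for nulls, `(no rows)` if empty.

Mexico | 2003 ; UK | 2009 ; USA | 2008 ; UK | 2005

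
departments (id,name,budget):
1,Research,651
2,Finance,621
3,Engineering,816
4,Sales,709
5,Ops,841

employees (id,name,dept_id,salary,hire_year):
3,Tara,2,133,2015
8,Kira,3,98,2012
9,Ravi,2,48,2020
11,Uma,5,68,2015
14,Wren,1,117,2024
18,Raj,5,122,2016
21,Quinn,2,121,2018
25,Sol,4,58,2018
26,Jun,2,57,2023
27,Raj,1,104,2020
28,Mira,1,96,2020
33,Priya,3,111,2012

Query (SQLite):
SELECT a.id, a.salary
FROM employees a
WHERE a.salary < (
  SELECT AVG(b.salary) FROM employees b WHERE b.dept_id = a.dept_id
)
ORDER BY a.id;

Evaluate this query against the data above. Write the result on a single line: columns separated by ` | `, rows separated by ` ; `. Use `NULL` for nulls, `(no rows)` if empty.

8 | 98 ; 9 | 48 ; 11 | 68 ; 26 | 57 ; 27 | 104 ; 28 | 96

For each employees row a, compute AVG(salary) over rows sharing a.dept_id.
Keep row a if a.salary < that per-group AVG.
  dept_id=1: AVG(salary) = 105.666667
  dept_id=2: AVG(salary) = 89.75
  dept_id=3: AVG(salary) = 104.5
  dept_id=4: AVG(salary) = 58.0
  dept_id=5: AVG(salary) = 95.0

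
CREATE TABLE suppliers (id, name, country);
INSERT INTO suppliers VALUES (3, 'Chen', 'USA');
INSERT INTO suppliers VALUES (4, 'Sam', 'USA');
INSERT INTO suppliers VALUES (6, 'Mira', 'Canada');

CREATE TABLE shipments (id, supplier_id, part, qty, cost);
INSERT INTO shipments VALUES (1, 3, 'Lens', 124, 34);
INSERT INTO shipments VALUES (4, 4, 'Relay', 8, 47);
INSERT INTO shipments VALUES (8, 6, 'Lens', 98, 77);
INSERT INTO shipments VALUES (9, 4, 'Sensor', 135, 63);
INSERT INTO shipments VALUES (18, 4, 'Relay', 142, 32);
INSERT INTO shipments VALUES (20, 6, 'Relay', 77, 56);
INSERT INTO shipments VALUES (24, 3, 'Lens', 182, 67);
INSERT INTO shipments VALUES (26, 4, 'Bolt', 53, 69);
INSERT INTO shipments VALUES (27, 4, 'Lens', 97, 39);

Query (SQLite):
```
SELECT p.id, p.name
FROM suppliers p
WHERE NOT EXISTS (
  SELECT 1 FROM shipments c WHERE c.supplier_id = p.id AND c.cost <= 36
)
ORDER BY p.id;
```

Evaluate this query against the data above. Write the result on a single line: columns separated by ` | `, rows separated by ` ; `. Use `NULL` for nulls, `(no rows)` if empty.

For each suppliers row, check whether any shipments with matching supplier_id has cost <= 36.
Keep rows where that is false.

6 | Mira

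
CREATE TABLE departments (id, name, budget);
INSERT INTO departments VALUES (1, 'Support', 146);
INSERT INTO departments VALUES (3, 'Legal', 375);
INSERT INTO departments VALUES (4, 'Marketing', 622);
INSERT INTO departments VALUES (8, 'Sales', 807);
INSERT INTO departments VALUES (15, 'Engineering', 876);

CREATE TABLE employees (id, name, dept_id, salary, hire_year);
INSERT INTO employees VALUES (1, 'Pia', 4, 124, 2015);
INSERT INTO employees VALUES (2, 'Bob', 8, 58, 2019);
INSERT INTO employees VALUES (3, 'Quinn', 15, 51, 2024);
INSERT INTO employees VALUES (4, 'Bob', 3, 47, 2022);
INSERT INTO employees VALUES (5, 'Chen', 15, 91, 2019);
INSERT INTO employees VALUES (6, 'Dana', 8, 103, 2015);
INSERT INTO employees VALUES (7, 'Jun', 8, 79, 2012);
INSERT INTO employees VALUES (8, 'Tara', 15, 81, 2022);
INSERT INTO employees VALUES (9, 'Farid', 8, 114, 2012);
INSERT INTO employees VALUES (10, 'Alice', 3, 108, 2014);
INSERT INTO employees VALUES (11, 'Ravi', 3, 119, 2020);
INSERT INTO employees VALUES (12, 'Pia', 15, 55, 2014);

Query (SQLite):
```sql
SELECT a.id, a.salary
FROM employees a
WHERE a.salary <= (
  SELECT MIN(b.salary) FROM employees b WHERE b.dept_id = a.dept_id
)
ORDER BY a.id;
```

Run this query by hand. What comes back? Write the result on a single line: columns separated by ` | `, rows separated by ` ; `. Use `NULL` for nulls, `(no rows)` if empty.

For each employees row a, compute MIN(salary) over rows sharing a.dept_id.
Keep row a if a.salary <= that per-group MIN.
  dept_id=3: MIN(salary) = 47
  dept_id=4: MIN(salary) = 124
  dept_id=8: MIN(salary) = 58
  dept_id=15: MIN(salary) = 51

1 | 124 ; 2 | 58 ; 3 | 51 ; 4 | 47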